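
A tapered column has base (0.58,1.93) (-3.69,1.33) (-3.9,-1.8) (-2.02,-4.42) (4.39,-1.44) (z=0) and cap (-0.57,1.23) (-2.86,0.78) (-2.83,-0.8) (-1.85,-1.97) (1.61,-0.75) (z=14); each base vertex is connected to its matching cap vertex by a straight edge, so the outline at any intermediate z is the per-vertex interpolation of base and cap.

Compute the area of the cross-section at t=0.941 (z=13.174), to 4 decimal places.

Cross-section at t=0.941: each vertex is (1-t)·p0[i] + t·p1[i].
  v1: (1-0.941)·(0.58,1.93) + 0.941·(-0.57,1.23) = (-0.5021,1.2713)
  v2: (1-0.941)·(-3.69,1.33) + 0.941·(-2.86,0.78) = (-2.9090,0.8125)
  v3: (1-0.941)·(-3.9,-1.8) + 0.941·(-2.83,-0.8) = (-2.8931,-0.8590)
  v4: (1-0.941)·(-2.02,-4.42) + 0.941·(-1.85,-1.97) = (-1.8600,-2.1146)
  v5: (1-0.941)·(4.39,-1.44) + 0.941·(1.61,-0.75) = (1.7740,-0.7907)
Shoelace sum Σ(x_i·y_{i+1} − x_{i+1}·y_i):
  i=1: -0.5021·0.8125 − -2.9090·1.2713 = +3.2902 (running +3.2902)
  i=2: -2.9090·-0.8590 − -2.8931·0.8125 = +4.8493 (running +8.1395)
  i=3: -2.8931·-2.1146 − -1.8600·-0.8590 = +4.5199 (running +12.6594)
  i=4: -1.8600·-0.7907 − 1.7740·-2.1146 = +5.2220 (running +17.8814)
  i=5: 1.7740·1.2713 − -0.5021·-0.7907 = +1.8583 (running +19.7397)
Area = |Σ|/2 = |19.7397|/2 = 9.8698

Area at t=0.941: 9.8698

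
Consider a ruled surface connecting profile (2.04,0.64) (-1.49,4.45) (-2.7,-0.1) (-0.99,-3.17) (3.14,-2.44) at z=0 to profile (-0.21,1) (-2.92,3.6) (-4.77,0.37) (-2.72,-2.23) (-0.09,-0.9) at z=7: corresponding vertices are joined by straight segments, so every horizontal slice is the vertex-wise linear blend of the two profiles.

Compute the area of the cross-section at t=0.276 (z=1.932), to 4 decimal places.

Cross-section at t=0.276: each vertex is (1-t)·p0[i] + t·p1[i].
  v1: (1-0.276)·(2.04,0.64) + 0.276·(-0.21,1) = (1.4190,0.7394)
  v2: (1-0.276)·(-1.49,4.45) + 0.276·(-2.92,3.6) = (-1.8847,4.2154)
  v3: (1-0.276)·(-2.7,-0.1) + 0.276·(-4.77,0.37) = (-3.2713,0.0297)
  v4: (1-0.276)·(-0.99,-3.17) + 0.276·(-2.72,-2.23) = (-1.4675,-2.9106)
  v5: (1-0.276)·(3.14,-2.44) + 0.276·(-0.09,-0.9) = (2.2485,-2.0150)
Shoelace sum Σ(x_i·y_{i+1} − x_{i+1}·y_i):
  i=1: 1.4190·4.2154 − -1.8847·0.7394 = +7.3751 (running +7.3751)
  i=2: -1.8847·0.0297 − -3.2713·4.2154 = +13.7339 (running +21.1090)
  i=3: -3.2713·-2.9106 − -1.4675·0.0297 = +9.5650 (running +30.6740)
  i=4: -1.4675·-2.0150 − 2.2485·-2.9106 = +9.5014 (running +40.1754)
  i=5: 2.2485·0.7394 − 1.4190·-2.0150 = +4.5217 (running +44.6971)
Area = |Σ|/2 = |44.6971|/2 = 22.3485

Area at t=0.276: 22.3485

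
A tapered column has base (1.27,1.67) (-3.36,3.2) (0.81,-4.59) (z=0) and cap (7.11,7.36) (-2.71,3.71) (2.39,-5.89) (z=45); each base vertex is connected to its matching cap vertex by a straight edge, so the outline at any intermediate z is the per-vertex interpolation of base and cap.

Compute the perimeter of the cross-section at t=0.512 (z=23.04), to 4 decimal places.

Perimeter at t=0.512: 27.4380

Cross-section at t=0.512: each vertex is (1-t)·p0[i] + t·p1[i].
  v1: (1-0.512)·(1.27,1.67) + 0.512·(7.11,7.36) = (4.2601,4.5833)
  v2: (1-0.512)·(-3.36,3.2) + 0.512·(-2.71,3.71) = (-3.0272,3.4611)
  v3: (1-0.512)·(0.81,-4.59) + 0.512·(2.39,-5.89) = (1.6190,-5.2556)
Perimeter = Σ |v_{i+1} − v_i|:
  edge 1→2: √(-7.2873² + -1.1222²) = 7.3732 (running 7.3732)
  edge 2→3: √(4.6462² + -8.7167²) = 9.8777 (running 17.2508)
  edge 3→1: √(2.6411² + 9.8389²) = 10.1872 (running 27.4380)
Perimeter = 27.4380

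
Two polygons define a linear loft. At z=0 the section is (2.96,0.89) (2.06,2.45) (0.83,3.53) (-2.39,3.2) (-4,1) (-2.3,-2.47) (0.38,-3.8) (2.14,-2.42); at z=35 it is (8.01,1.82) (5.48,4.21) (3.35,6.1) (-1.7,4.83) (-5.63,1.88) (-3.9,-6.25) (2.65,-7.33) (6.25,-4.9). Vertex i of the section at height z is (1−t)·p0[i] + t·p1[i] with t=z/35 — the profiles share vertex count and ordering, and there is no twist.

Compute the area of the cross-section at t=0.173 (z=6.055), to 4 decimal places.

Area at t=0.173: 47.4844

Cross-section at t=0.173: each vertex is (1-t)·p0[i] + t·p1[i].
  v1: (1-0.173)·(2.96,0.89) + 0.173·(8.01,1.82) = (3.8336,1.0509)
  v2: (1-0.173)·(2.06,2.45) + 0.173·(5.48,4.21) = (2.6517,2.7545)
  v3: (1-0.173)·(0.83,3.53) + 0.173·(3.35,6.1) = (1.2660,3.9746)
  v4: (1-0.173)·(-2.39,3.2) + 0.173·(-1.7,4.83) = (-2.2706,3.4820)
  v5: (1-0.173)·(-4,1) + 0.173·(-5.63,1.88) = (-4.2820,1.1522)
  v6: (1-0.173)·(-2.3,-2.47) + 0.173·(-3.9,-6.25) = (-2.5768,-3.1239)
  v7: (1-0.173)·(0.38,-3.8) + 0.173·(2.65,-7.33) = (0.7727,-4.4107)
  v8: (1-0.173)·(2.14,-2.42) + 0.173·(6.25,-4.9) = (2.8510,-2.8490)
Shoelace sum Σ(x_i·y_{i+1} − x_{i+1}·y_i):
  i=1: 3.8336·2.7545 − 2.6517·1.0509 = +7.7731 (running +7.7731)
  i=2: 2.6517·3.9746 − 1.2660·2.7545 = +7.0523 (running +14.8254)
  i=3: 1.2660·3.4820 − -2.2706·3.9746 = +13.4329 (running +28.2583)
  i=4: -2.2706·1.1522 − -4.2820·3.4820 = +12.2935 (running +40.5518)
  i=5: -4.2820·-3.1239 − -2.5768·1.1522 = +16.3458 (running +56.8976)
  i=6: -2.5768·-4.4107 − 0.7727·-3.1239 = +13.7794 (running +70.6770)
  i=7: 0.7727·-2.8490 − 2.8510·-4.4107 = +10.3735 (running +81.0505)
  i=8: 2.8510·1.0509 − 3.8336·-2.8490 = +13.9183 (running +94.9688)
Area = |Σ|/2 = |94.9688|/2 = 47.4844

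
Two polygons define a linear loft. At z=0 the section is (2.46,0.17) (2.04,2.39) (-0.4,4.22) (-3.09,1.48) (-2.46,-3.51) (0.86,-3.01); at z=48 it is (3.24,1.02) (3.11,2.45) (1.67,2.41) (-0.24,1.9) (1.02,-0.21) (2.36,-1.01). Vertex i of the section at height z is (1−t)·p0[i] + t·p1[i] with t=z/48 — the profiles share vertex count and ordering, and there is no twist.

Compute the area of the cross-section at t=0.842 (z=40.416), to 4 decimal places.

Cross-section at t=0.842: each vertex is (1-t)·p0[i] + t·p1[i].
  v1: (1-0.842)·(2.46,0.17) + 0.842·(3.24,1.02) = (3.1168,0.8857)
  v2: (1-0.842)·(2.04,2.39) + 0.842·(3.11,2.45) = (2.9409,2.4405)
  v3: (1-0.842)·(-0.4,4.22) + 0.842·(1.67,2.41) = (1.3429,2.6960)
  v4: (1-0.842)·(-3.09,1.48) + 0.842·(-0.24,1.9) = (-0.6903,1.8336)
  v5: (1-0.842)·(-2.46,-3.51) + 0.842·(1.02,-0.21) = (0.4702,-0.7314)
  v6: (1-0.842)·(0.86,-3.01) + 0.842·(2.36,-1.01) = (2.1230,-1.3260)
Shoelace sum Σ(x_i·y_{i+1} − x_{i+1}·y_i):
  i=1: 3.1168·2.4405 − 2.9409·0.8857 = +5.0017 (running +5.0017)
  i=2: 2.9409·2.6960 − 1.3429·2.4405 = +4.6512 (running +9.6530)
  i=3: 1.3429·1.8336 − -0.6903·2.6960 = +4.3235 (running +13.9765)
  i=4: -0.6903·-0.7314 − 0.4702·1.8336 = -0.3572 (running +13.6193)
  i=5: 0.4702·-1.3260 − 2.1230·-0.7314 = +0.9293 (running +14.5486)
  i=6: 2.1230·0.8857 − 3.1168·-1.3260 = +6.0132 (running +20.5617)
Area = |Σ|/2 = |20.5617|/2 = 10.2809

Area at t=0.842: 10.2809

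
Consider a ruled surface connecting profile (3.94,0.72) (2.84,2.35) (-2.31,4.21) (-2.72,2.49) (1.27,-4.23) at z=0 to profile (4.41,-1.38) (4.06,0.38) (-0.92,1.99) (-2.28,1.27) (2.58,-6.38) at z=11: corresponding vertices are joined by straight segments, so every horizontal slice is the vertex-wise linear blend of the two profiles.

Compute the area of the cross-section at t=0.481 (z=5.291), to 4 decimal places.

Cross-section at t=0.481: each vertex is (1-t)·p0[i] + t·p1[i].
  v1: (1-0.481)·(3.94,0.72) + 0.481·(4.41,-1.38) = (4.1661,-0.2901)
  v2: (1-0.481)·(2.84,2.35) + 0.481·(4.06,0.38) = (3.4268,1.4024)
  v3: (1-0.481)·(-2.31,4.21) + 0.481·(-0.92,1.99) = (-1.6414,3.1422)
  v4: (1-0.481)·(-2.72,2.49) + 0.481·(-2.28,1.27) = (-2.5084,1.9032)
  v5: (1-0.481)·(1.27,-4.23) + 0.481·(2.58,-6.38) = (1.9001,-5.2642)
Shoelace sum Σ(x_i·y_{i+1} − x_{i+1}·y_i):
  i=1: 4.1661·1.4024 − 3.4268·-0.2901 = +6.8367 (running +6.8367)
  i=2: 3.4268·3.1422 − -1.6414·1.4024 = +13.0696 (running +19.9064)
  i=3: -1.6414·1.9032 − -2.5084·3.1422 = +4.7578 (running +24.6642)
  i=4: -2.5084·-5.2642 − 1.9001·1.9032 = +9.5881 (running +34.2523)
  i=5: 1.9001·-0.2901 − 4.1661·-5.2642 = +21.3796 (running +55.6319)
Area = |Σ|/2 = |55.6319|/2 = 27.8160

Area at t=0.481: 27.8160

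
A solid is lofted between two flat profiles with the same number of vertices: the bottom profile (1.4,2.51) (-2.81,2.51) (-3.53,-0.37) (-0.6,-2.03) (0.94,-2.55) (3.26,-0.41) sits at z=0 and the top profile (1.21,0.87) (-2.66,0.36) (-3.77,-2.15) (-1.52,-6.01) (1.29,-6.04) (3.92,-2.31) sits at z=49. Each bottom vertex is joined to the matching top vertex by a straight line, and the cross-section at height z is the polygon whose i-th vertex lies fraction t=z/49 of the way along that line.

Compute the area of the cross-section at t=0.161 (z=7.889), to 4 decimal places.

Cross-section at t=0.161: each vertex is (1-t)·p0[i] + t·p1[i].
  v1: (1-0.161)·(1.4,2.51) + 0.161·(1.21,0.87) = (1.3694,2.2460)
  v2: (1-0.161)·(-2.81,2.51) + 0.161·(-2.66,0.36) = (-2.7858,2.1638)
  v3: (1-0.161)·(-3.53,-0.37) + 0.161·(-3.77,-2.15) = (-3.5686,-0.6566)
  v4: (1-0.161)·(-0.6,-2.03) + 0.161·(-1.52,-6.01) = (-0.7481,-2.6708)
  v5: (1-0.161)·(0.94,-2.55) + 0.161·(1.29,-6.04) = (0.9963,-3.1119)
  v6: (1-0.161)·(3.26,-0.41) + 0.161·(3.92,-2.31) = (3.3663,-0.7159)
Shoelace sum Σ(x_i·y_{i+1} − x_{i+1}·y_i):
  i=1: 1.3694·2.1638 − -2.7858·2.2460 = +9.2201 (running +9.2201)
  i=2: -2.7858·-0.6566 − -3.5686·2.1638 = +9.5511 (running +18.7712)
  i=3: -3.5686·-2.6708 − -0.7481·-0.6566 = +9.0399 (running +27.8111)
  i=4: -0.7481·-3.1119 − 0.9963·-2.6708 = +4.9891 (running +32.8002)
  i=5: 0.9963·-0.7159 − 3.3663·-3.1119 = +9.7621 (running +42.5623)
  i=6: 3.3663·2.2460 − 1.3694·-0.7159 = +8.5408 (running +51.1032)
Area = |Σ|/2 = |51.1032|/2 = 25.5516

Area at t=0.161: 25.5516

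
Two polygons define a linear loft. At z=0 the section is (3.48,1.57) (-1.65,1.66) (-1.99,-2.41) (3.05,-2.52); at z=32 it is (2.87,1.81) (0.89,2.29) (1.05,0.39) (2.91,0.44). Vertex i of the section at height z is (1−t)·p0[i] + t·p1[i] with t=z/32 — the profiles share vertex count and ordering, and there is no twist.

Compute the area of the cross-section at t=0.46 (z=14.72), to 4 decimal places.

Cross-section at t=0.46: each vertex is (1-t)·p0[i] + t·p1[i].
  v1: (1-0.46)·(3.48,1.57) + 0.46·(2.87,1.81) = (3.1994,1.6804)
  v2: (1-0.46)·(-1.65,1.66) + 0.46·(0.89,2.29) = (-0.4816,1.9498)
  v3: (1-0.46)·(-1.99,-2.41) + 0.46·(1.05,0.39) = (-0.5916,-1.1220)
  v4: (1-0.46)·(3.05,-2.52) + 0.46·(2.91,0.44) = (2.9856,-1.1584)
Shoelace sum Σ(x_i·y_{i+1} − x_{i+1}·y_i):
  i=1: 3.1994·1.9498 − -0.4816·1.6804 = +7.0475 (running +7.0475)
  i=2: -0.4816·-1.1220 − -0.5916·1.9498 = +1.6939 (running +8.7413)
  i=3: -0.5916·-1.1584 − 2.9856·-1.1220 = +4.0352 (running +12.7765)
  i=4: 2.9856·1.6804 − 3.1994·-1.1584 = +8.7232 (running +21.4997)
Area = |Σ|/2 = |21.4997|/2 = 10.7498

Area at t=0.46: 10.7498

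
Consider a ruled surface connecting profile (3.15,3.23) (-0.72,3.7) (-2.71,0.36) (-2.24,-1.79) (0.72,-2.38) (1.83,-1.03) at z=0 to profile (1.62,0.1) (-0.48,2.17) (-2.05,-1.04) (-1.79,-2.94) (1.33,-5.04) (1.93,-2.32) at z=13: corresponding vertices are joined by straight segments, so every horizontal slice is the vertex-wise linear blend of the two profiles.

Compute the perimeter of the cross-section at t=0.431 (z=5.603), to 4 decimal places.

Perimeter at t=0.431: 18.0726

Cross-section at t=0.431: each vertex is (1-t)·p0[i] + t·p1[i].
  v1: (1-0.431)·(3.15,3.23) + 0.431·(1.62,0.1) = (2.4906,1.8810)
  v2: (1-0.431)·(-0.72,3.7) + 0.431·(-0.48,2.17) = (-0.6166,3.0406)
  v3: (1-0.431)·(-2.71,0.36) + 0.431·(-2.05,-1.04) = (-2.4255,-0.2434)
  v4: (1-0.431)·(-2.24,-1.79) + 0.431·(-1.79,-2.94) = (-2.0461,-2.2856)
  v5: (1-0.431)·(0.72,-2.38) + 0.431·(1.33,-5.04) = (0.9829,-3.5265)
  v6: (1-0.431)·(1.83,-1.03) + 0.431·(1.93,-2.32) = (1.8731,-1.5860)
Perimeter = Σ |v_{i+1} − v_i|:
  edge 1→2: √(-3.1071² + 1.1596²) = 3.3165 (running 3.3165)
  edge 2→3: √(-1.8090² + -3.2840²) = 3.7492 (running 7.0657)
  edge 3→4: √(0.3795² + -2.0423²) = 2.0772 (running 9.1429)
  edge 4→5: √(3.0290² + -1.2408²) = 3.2733 (running 12.4162)
  edge 5→6: √(0.8902² + 1.9405²) = 2.1349 (running 14.5511)
  edge 6→1: √(0.6175² + 3.4670²) = 3.5215 (running 18.0726)
Perimeter = 18.0726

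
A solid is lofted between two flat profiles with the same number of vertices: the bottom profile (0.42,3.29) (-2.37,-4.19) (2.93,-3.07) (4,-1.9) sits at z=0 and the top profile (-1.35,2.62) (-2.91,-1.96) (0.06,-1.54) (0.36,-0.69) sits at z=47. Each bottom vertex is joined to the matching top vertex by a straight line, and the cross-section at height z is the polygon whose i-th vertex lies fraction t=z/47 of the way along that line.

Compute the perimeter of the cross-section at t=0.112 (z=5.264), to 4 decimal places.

Cross-section at t=0.112: each vertex is (1-t)·p0[i] + t·p1[i].
  v1: (1-0.112)·(0.42,3.29) + 0.112·(-1.35,2.62) = (0.2218,3.2150)
  v2: (1-0.112)·(-2.37,-4.19) + 0.112·(-2.91,-1.96) = (-2.4305,-3.9402)
  v3: (1-0.112)·(2.93,-3.07) + 0.112·(0.06,-1.54) = (2.6086,-2.8986)
  v4: (1-0.112)·(4,-1.9) + 0.112·(0.36,-0.69) = (3.5923,-1.7645)
Perimeter = Σ |v_{i+1} − v_i|:
  edge 1→2: √(-2.6522² + -7.1552²) = 7.6309 (running 7.6309)
  edge 2→3: √(5.0390² + 1.0416²) = 5.1456 (running 12.7765)
  edge 3→4: √(0.9838² + 1.1342²) = 1.5014 (running 14.2779)
  edge 4→1: √(-3.3706² + 4.9794²) = 6.0129 (running 20.2908)
Perimeter = 20.2908

Perimeter at t=0.112: 20.2908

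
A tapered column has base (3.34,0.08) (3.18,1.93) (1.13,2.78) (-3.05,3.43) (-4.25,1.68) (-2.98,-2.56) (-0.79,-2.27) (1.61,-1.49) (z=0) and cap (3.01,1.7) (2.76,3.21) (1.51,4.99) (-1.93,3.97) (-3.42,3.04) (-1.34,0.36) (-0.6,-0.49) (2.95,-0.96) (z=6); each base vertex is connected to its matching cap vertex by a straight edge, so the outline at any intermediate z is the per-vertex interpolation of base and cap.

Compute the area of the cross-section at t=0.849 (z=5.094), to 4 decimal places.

Area at t=0.849: 26.5026

Cross-section at t=0.849: each vertex is (1-t)·p0[i] + t·p1[i].
  v1: (1-0.849)·(3.34,0.08) + 0.849·(3.01,1.7) = (3.0598,1.4554)
  v2: (1-0.849)·(3.18,1.93) + 0.849·(2.76,3.21) = (2.8234,3.0167)
  v3: (1-0.849)·(1.13,2.78) + 0.849·(1.51,4.99) = (1.4526,4.6563)
  v4: (1-0.849)·(-3.05,3.43) + 0.849·(-1.93,3.97) = (-2.0991,3.8885)
  v5: (1-0.849)·(-4.25,1.68) + 0.849·(-3.42,3.04) = (-3.5453,2.8346)
  v6: (1-0.849)·(-2.98,-2.56) + 0.849·(-1.34,0.36) = (-1.5876,-0.0809)
  v7: (1-0.849)·(-0.79,-2.27) + 0.849·(-0.6,-0.49) = (-0.6287,-0.7588)
  v8: (1-0.849)·(1.61,-1.49) + 0.849·(2.95,-0.96) = (2.7477,-1.0400)
Shoelace sum Σ(x_i·y_{i+1} − x_{i+1}·y_i):
  i=1: 3.0598·3.0167 − 2.8234·1.4554 = +5.1215 (running +5.1215)
  i=2: 2.8234·4.6563 − 1.4526·3.0167 = +8.7645 (running +13.8860)
  i=3: 1.4526·3.8885 − -2.0991·4.6563 = +15.4226 (running +29.3086)
  i=4: -2.0991·2.8346 − -3.5453·3.8885 = +7.8356 (running +37.1442)
  i=5: -3.5453·-0.0809 − -1.5876·2.8346 = +4.7873 (running +41.9315)
  i=6: -1.5876·-0.7588 − -0.6287·-0.0809 = +1.1538 (running +43.0853)
  i=7: -0.6287·-1.0400 − 2.7477·-0.7588 = +2.7387 (running +45.8240)
  i=8: 2.7477·1.4554 − 3.0598·-1.0400 = +7.1812 (running +53.0052)
Area = |Σ|/2 = |53.0052|/2 = 26.5026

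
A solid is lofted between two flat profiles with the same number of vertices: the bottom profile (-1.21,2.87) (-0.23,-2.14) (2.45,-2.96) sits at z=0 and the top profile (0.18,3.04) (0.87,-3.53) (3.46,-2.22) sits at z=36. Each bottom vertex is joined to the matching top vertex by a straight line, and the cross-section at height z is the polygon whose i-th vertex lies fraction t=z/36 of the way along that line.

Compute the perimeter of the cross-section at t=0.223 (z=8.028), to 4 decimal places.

Cross-section at t=0.223: each vertex is (1-t)·p0[i] + t·p1[i].
  v1: (1-0.223)·(-1.21,2.87) + 0.223·(0.18,3.04) = (-0.9000,2.9079)
  v2: (1-0.223)·(-0.23,-2.14) + 0.223·(0.87,-3.53) = (0.0153,-2.4500)
  v3: (1-0.223)·(2.45,-2.96) + 0.223·(3.46,-2.22) = (2.6752,-2.7950)
Perimeter = Σ |v_{i+1} − v_i|:
  edge 1→2: √(0.9153² + -5.3579²) = 5.4355 (running 5.4355)
  edge 2→3: √(2.6599² + -0.3450²) = 2.6822 (running 8.1177)
  edge 3→1: √(-3.5753² + 5.7029²) = 6.7309 (running 14.8486)
Perimeter = 14.8486

Perimeter at t=0.223: 14.8486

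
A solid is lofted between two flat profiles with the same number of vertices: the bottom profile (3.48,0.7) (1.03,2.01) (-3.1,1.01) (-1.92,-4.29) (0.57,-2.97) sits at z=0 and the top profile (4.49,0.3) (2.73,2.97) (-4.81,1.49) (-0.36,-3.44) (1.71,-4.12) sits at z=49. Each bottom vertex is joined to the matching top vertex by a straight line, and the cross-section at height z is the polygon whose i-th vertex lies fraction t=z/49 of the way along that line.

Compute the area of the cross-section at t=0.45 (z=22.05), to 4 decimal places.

Area at t=0.45: 29.8512

Cross-section at t=0.45: each vertex is (1-t)·p0[i] + t·p1[i].
  v1: (1-0.45)·(3.48,0.7) + 0.45·(4.49,0.3) = (3.9345,0.5200)
  v2: (1-0.45)·(1.03,2.01) + 0.45·(2.73,2.97) = (1.7950,2.4420)
  v3: (1-0.45)·(-3.1,1.01) + 0.45·(-4.81,1.49) = (-3.8695,1.2260)
  v4: (1-0.45)·(-1.92,-4.29) + 0.45·(-0.36,-3.44) = (-1.2180,-3.9075)
  v5: (1-0.45)·(0.57,-2.97) + 0.45·(1.71,-4.12) = (1.0830,-3.4875)
Shoelace sum Σ(x_i·y_{i+1} − x_{i+1}·y_i):
  i=1: 3.9345·2.4420 − 1.7950·0.5200 = +8.6746 (running +8.6746)
  i=2: 1.7950·1.2260 − -3.8695·2.4420 = +11.6500 (running +20.3246)
  i=3: -3.8695·-3.9075 − -1.2180·1.2260 = +16.6133 (running +36.9380)
  i=4: -1.2180·-3.4875 − 1.0830·-3.9075 = +8.4796 (running +45.4176)
  i=5: 1.0830·0.5200 − 3.9345·-3.4875 = +14.2847 (running +59.7023)
Area = |Σ|/2 = |59.7023|/2 = 29.8512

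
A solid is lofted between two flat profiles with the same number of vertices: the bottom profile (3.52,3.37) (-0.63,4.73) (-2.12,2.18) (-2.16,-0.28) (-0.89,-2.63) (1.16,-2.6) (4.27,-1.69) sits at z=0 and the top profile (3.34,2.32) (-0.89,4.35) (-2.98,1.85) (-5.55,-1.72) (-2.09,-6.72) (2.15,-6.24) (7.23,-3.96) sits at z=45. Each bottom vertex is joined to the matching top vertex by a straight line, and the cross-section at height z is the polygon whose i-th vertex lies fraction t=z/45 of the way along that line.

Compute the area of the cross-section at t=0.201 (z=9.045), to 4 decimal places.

Area at t=0.201: 44.3343

Cross-section at t=0.201: each vertex is (1-t)·p0[i] + t·p1[i].
  v1: (1-0.201)·(3.52,3.37) + 0.201·(3.34,2.32) = (3.4838,3.1589)
  v2: (1-0.201)·(-0.63,4.73) + 0.201·(-0.89,4.35) = (-0.6823,4.6536)
  v3: (1-0.201)·(-2.12,2.18) + 0.201·(-2.98,1.85) = (-2.2929,2.1137)
  v4: (1-0.201)·(-2.16,-0.28) + 0.201·(-5.55,-1.72) = (-2.8414,-0.5694)
  v5: (1-0.201)·(-0.89,-2.63) + 0.201·(-2.09,-6.72) = (-1.1312,-3.4521)
  v6: (1-0.201)·(1.16,-2.6) + 0.201·(2.15,-6.24) = (1.3590,-3.3316)
  v7: (1-0.201)·(4.27,-1.69) + 0.201·(7.23,-3.96) = (4.8650,-2.1463)
Shoelace sum Σ(x_i·y_{i+1} − x_{i+1}·y_i):
  i=1: 3.4838·4.6536 − -0.6823·3.1589 = +18.3676 (running +18.3676)
  i=2: -0.6823·2.1137 − -2.2929·4.6536 = +9.2280 (running +27.5956)
  i=3: -2.2929·-0.5694 − -2.8414·2.1137 = +7.3114 (running +34.9070)
  i=4: -2.8414·-3.4521 − -1.1312·-0.5694 = +9.1646 (running +44.0716)
  i=5: -1.1312·-3.3316 − 1.3590·-3.4521 = +8.4601 (running +52.5317)
  i=6: 1.3590·-2.1463 − 4.8650·-3.3316 = +13.2915 (running +65.8233)
  i=7: 4.8650·3.1589 − 3.4838·-2.1463 = +22.8454 (running +88.6686)
Area = |Σ|/2 = |88.6686|/2 = 44.3343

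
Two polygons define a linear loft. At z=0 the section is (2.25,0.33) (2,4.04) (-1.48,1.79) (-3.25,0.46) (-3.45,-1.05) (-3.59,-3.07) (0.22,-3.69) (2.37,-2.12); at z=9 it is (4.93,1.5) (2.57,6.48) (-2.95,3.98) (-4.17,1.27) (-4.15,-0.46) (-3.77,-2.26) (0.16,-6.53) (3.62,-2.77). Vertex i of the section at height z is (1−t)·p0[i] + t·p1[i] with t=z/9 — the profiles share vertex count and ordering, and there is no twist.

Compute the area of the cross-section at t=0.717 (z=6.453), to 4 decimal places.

Cross-section at t=0.717: each vertex is (1-t)·p0[i] + t·p1[i].
  v1: (1-0.717)·(2.25,0.33) + 0.717·(4.93,1.5) = (4.1716,1.1689)
  v2: (1-0.717)·(2,4.04) + 0.717·(2.57,6.48) = (2.4087,5.7895)
  v3: (1-0.717)·(-1.48,1.79) + 0.717·(-2.95,3.98) = (-2.5340,3.3602)
  v4: (1-0.717)·(-3.25,0.46) + 0.717·(-4.17,1.27) = (-3.9096,1.0408)
  v5: (1-0.717)·(-3.45,-1.05) + 0.717·(-4.15,-0.46) = (-3.9519,-0.6270)
  v6: (1-0.717)·(-3.59,-3.07) + 0.717·(-3.77,-2.26) = (-3.7191,-2.4892)
  v7: (1-0.717)·(0.22,-3.69) + 0.717·(0.16,-6.53) = (0.1770,-5.7263)
  v8: (1-0.717)·(2.37,-2.12) + 0.717·(3.62,-2.77) = (3.2663,-2.5861)
Shoelace sum Σ(x_i·y_{i+1} − x_{i+1}·y_i):
  i=1: 4.1716·5.7895 − 2.4087·1.1689 = +21.3357 (running +21.3357)
  i=2: 2.4087·3.3602 − -2.5340·5.7895 = +22.7642 (running +44.0999)
  i=3: -2.5340·1.0408 − -3.9096·3.3602 = +10.5000 (running +54.5999)
  i=4: -3.9096·-0.6270 − -3.9519·1.0408 = +6.5642 (running +61.1641)
  i=5: -3.9519·-2.4892 − -3.7191·-0.6270 = +7.5054 (running +68.6696)
  i=6: -3.7191·-5.7263 − 0.1770·-2.4892 = +21.7369 (running +90.4065)
  i=7: 0.1770·-2.5861 − 3.2663·-5.7263 = +18.2458 (running +108.6523)
  i=8: 3.2663·1.1689 − 4.1716·-2.5861 = +14.6057 (running +123.2580)
Area = |Σ|/2 = |123.2580|/2 = 61.6290

Area at t=0.717: 61.6290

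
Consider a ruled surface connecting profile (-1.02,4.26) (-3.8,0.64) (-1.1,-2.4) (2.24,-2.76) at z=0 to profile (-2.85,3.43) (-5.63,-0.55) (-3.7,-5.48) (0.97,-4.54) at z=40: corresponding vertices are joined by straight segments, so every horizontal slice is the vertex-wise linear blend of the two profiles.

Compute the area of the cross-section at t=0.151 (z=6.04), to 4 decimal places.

Area at t=0.151: 21.7776

Cross-section at t=0.151: each vertex is (1-t)·p0[i] + t·p1[i].
  v1: (1-0.151)·(-1.02,4.26) + 0.151·(-2.85,3.43) = (-1.2963,4.1347)
  v2: (1-0.151)·(-3.8,0.64) + 0.151·(-5.63,-0.55) = (-4.0763,0.4603)
  v3: (1-0.151)·(-1.1,-2.4) + 0.151·(-3.7,-5.48) = (-1.4926,-2.8651)
  v4: (1-0.151)·(2.24,-2.76) + 0.151·(0.97,-4.54) = (2.0482,-3.0288)
Shoelace sum Σ(x_i·y_{i+1} − x_{i+1}·y_i):
  i=1: -1.2963·0.4603 − -4.0763·4.1347 = +16.2576 (running +16.2576)
  i=2: -4.0763·-2.8651 − -1.4926·0.4603 = +12.3661 (running +28.6236)
  i=3: -1.4926·-3.0288 − 2.0482·-2.8651 = +10.3891 (running +39.0127)
  i=4: 2.0482·4.1347 − -1.2963·-3.0288 = +4.5425 (running +43.5552)
Area = |Σ|/2 = |43.5552|/2 = 21.7776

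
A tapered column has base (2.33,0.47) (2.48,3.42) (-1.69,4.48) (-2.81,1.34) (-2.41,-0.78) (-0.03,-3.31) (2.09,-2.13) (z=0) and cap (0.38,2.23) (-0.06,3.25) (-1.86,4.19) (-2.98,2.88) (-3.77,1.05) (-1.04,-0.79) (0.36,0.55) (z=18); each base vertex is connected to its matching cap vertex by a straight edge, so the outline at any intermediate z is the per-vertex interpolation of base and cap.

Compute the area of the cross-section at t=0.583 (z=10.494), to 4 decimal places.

Area at t=0.583: 19.1485

Cross-section at t=0.583: each vertex is (1-t)·p0[i] + t·p1[i].
  v1: (1-0.583)·(2.33,0.47) + 0.583·(0.38,2.23) = (1.1932,1.4961)
  v2: (1-0.583)·(2.48,3.42) + 0.583·(-0.06,3.25) = (0.9992,3.3209)
  v3: (1-0.583)·(-1.69,4.48) + 0.583·(-1.86,4.19) = (-1.7891,4.3109)
  v4: (1-0.583)·(-2.81,1.34) + 0.583·(-2.98,2.88) = (-2.9091,2.2378)
  v5: (1-0.583)·(-2.41,-0.78) + 0.583·(-3.77,1.05) = (-3.2029,0.2869)
  v6: (1-0.583)·(-0.03,-3.31) + 0.583·(-1.04,-0.79) = (-0.6188,-1.8408)
  v7: (1-0.583)·(2.09,-2.13) + 0.583·(0.36,0.55) = (1.0814,-0.5676)
Shoelace sum Σ(x_i·y_{i+1} − x_{i+1}·y_i):
  i=1: 1.1932·3.3209 − 0.9992·1.4961 = +2.4675 (running +2.4675)
  i=2: 0.9992·4.3109 − -1.7891·3.3209 = +10.2488 (running +12.7163)
  i=3: -1.7891·2.2378 − -2.9091·4.3109 = +8.5373 (running +21.2536)
  i=4: -2.9091·0.2869 − -3.2029·2.2378 = +6.3329 (running +27.5864)
  i=5: -3.2029·-1.8408 − -0.6188·0.2869 = +6.0735 (running +33.6600)
  i=6: -0.6188·-0.5676 − 1.0814·-1.8408 = +2.3419 (running +36.0019)
  i=7: 1.0814·1.4961 − 1.1932·-0.5676 = +2.2951 (running +38.2969)
Area = |Σ|/2 = |38.2969|/2 = 19.1485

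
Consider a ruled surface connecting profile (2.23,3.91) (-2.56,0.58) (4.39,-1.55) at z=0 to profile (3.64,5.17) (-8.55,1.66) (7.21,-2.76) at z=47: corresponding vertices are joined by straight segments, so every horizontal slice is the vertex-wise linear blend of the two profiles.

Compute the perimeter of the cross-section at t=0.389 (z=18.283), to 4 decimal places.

Perimeter at t=0.389: 26.1651

Cross-section at t=0.389: each vertex is (1-t)·p0[i] + t·p1[i].
  v1: (1-0.389)·(2.23,3.91) + 0.389·(3.64,5.17) = (2.7785,4.4001)
  v2: (1-0.389)·(-2.56,0.58) + 0.389·(-8.55,1.66) = (-4.8901,1.0001)
  v3: (1-0.389)·(4.39,-1.55) + 0.389·(7.21,-2.76) = (5.4870,-2.0207)
Perimeter = Σ |v_{i+1} − v_i|:
  edge 1→2: √(-7.6686² + -3.4000²) = 8.3885 (running 8.3885)
  edge 2→3: √(10.3771² + -3.0208²) = 10.8078 (running 19.1964)
  edge 3→1: √(-2.7085² + 6.4208²) = 6.9687 (running 26.1651)
Perimeter = 26.1651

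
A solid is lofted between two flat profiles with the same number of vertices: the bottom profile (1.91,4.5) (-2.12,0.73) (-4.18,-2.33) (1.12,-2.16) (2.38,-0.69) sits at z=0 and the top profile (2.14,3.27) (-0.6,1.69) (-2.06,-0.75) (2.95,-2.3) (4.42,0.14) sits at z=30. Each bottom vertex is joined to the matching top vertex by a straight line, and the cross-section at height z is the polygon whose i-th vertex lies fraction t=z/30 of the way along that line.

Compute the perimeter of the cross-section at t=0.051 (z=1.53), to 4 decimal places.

Cross-section at t=0.051: each vertex is (1-t)·p0[i] + t·p1[i].
  v1: (1-0.051)·(1.91,4.5) + 0.051·(2.14,3.27) = (1.9217,4.4373)
  v2: (1-0.051)·(-2.12,0.73) + 0.051·(-0.6,1.69) = (-2.0425,0.7790)
  v3: (1-0.051)·(-4.18,-2.33) + 0.051·(-2.06,-0.75) = (-4.0719,-2.2494)
  v4: (1-0.051)·(1.12,-2.16) + 0.051·(2.95,-2.3) = (1.2133,-2.1671)
  v5: (1-0.051)·(2.38,-0.69) + 0.051·(4.42,0.14) = (2.4840,-0.6477)
Perimeter = Σ |v_{i+1} − v_i|:
  edge 1→2: √(-3.9642² + -3.6583²) = 5.3943 (running 5.3943)
  edge 2→3: √(-2.0294² + -3.0284²) = 3.6455 (running 9.0398)
  edge 3→4: √(5.2852² + 0.0823²) = 5.2859 (running 14.3256)
  edge 4→5: √(1.2707² + 1.5195²) = 1.9808 (running 16.3064)
  edge 5→1: √(-0.5623² + 5.0849²) = 5.1159 (running 21.4223)
Perimeter = 21.4223

Perimeter at t=0.051: 21.4223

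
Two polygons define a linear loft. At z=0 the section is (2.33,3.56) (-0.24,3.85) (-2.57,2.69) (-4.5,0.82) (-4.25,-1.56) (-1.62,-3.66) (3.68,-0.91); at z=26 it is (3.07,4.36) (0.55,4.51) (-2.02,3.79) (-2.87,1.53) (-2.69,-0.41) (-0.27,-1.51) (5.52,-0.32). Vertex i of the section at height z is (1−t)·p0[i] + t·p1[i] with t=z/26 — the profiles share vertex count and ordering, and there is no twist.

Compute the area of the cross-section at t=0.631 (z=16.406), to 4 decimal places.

Area at t=0.631: 38.4170

Cross-section at t=0.631: each vertex is (1-t)·p0[i] + t·p1[i].
  v1: (1-0.631)·(2.33,3.56) + 0.631·(3.07,4.36) = (2.7969,4.0648)
  v2: (1-0.631)·(-0.24,3.85) + 0.631·(0.55,4.51) = (0.2585,4.2665)
  v3: (1-0.631)·(-2.57,2.69) + 0.631·(-2.02,3.79) = (-2.2229,3.3841)
  v4: (1-0.631)·(-4.5,0.82) + 0.631·(-2.87,1.53) = (-3.4715,1.2680)
  v5: (1-0.631)·(-4.25,-1.56) + 0.631·(-2.69,-0.41) = (-3.2656,-0.8344)
  v6: (1-0.631)·(-1.62,-3.66) + 0.631·(-0.27,-1.51) = (-0.7681,-2.3034)
  v7: (1-0.631)·(3.68,-0.91) + 0.631·(5.52,-0.32) = (4.8410,-0.5377)
Shoelace sum Σ(x_i·y_{i+1} − x_{i+1}·y_i):
  i=1: 2.7969·4.2665 − 0.2585·4.0648 = +10.8823 (running +10.8823)
  i=2: 0.2585·3.3841 − -2.2229·4.2665 = +10.3589 (running +21.2412)
  i=3: -2.2229·1.2680 − -3.4715·3.3841 = +8.9291 (running +30.1703)
  i=4: -3.4715·-0.8344 − -3.2656·1.2680 = +7.0373 (running +37.2076)
  i=5: -3.2656·-2.3034 − -0.7681·-0.8344 = +6.8810 (running +44.0886)
  i=6: -0.7681·-0.5377 − 4.8410·-2.3034 = +11.5637 (running +55.6522)
  i=7: 4.8410·4.0648 − 2.7969·-0.5377 = +21.1818 (running +76.8340)
Area = |Σ|/2 = |76.8340|/2 = 38.4170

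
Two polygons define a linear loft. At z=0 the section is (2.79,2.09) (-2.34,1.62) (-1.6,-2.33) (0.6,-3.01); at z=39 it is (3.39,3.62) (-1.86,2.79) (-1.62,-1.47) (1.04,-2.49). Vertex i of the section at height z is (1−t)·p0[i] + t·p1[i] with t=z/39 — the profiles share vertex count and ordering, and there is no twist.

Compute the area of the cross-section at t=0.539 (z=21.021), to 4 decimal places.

Area at t=0.539: 18.7408

Cross-section at t=0.539: each vertex is (1-t)·p0[i] + t·p1[i].
  v1: (1-0.539)·(2.79,2.09) + 0.539·(3.39,3.62) = (3.1134,2.9147)
  v2: (1-0.539)·(-2.34,1.62) + 0.539·(-1.86,2.79) = (-2.0813,2.2506)
  v3: (1-0.539)·(-1.6,-2.33) + 0.539·(-1.62,-1.47) = (-1.6108,-1.8665)
  v4: (1-0.539)·(0.6,-3.01) + 0.539·(1.04,-2.49) = (0.8372,-2.7297)
Shoelace sum Σ(x_i·y_{i+1} − x_{i+1}·y_i):
  i=1: 3.1134·2.2506 − -2.0813·2.9147 = +13.0734 (running +13.0734)
  i=2: -2.0813·-1.8665 − -1.6108·2.2506 = +7.5099 (running +20.5833)
  i=3: -1.6108·-2.7297 − 0.8372·-1.8665 = +5.9595 (running +26.5428)
  i=4: 0.8372·2.9147 − 3.1134·-2.7297 = +10.9388 (running +37.4815)
Area = |Σ|/2 = |37.4815|/2 = 18.7408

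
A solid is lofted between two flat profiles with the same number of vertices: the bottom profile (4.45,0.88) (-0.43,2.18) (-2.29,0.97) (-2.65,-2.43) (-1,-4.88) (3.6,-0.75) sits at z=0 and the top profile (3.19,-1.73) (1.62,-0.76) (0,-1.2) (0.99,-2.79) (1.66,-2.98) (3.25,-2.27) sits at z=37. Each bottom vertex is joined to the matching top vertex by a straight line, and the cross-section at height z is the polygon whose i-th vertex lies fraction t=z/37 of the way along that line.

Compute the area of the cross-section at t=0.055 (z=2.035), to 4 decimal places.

Cross-section at t=0.055: each vertex is (1-t)·p0[i] + t·p1[i].
  v1: (1-0.055)·(4.45,0.88) + 0.055·(3.19,-1.73) = (4.3807,0.7365)
  v2: (1-0.055)·(-0.43,2.18) + 0.055·(1.62,-0.76) = (-0.3172,2.0183)
  v3: (1-0.055)·(-2.29,0.97) + 0.055·(0,-1.2) = (-2.1641,0.8506)
  v4: (1-0.055)·(-2.65,-2.43) + 0.055·(0.99,-2.79) = (-2.4498,-2.4498)
  v5: (1-0.055)·(-1,-4.88) + 0.055·(1.66,-2.98) = (-0.8537,-4.7755)
  v6: (1-0.055)·(3.6,-0.75) + 0.055·(3.25,-2.27) = (3.5807,-0.8336)
Shoelace sum Σ(x_i·y_{i+1} − x_{i+1}·y_i):
  i=1: 4.3807·2.0183 − -0.3172·0.7365 = +9.0752 (running +9.0752)
  i=2: -0.3172·0.8506 − -2.1641·2.0183 = +4.0978 (running +13.1730)
  i=3: -2.1641·-2.4498 − -2.4498·0.8506 = +7.3854 (running +20.5585)
  i=4: -2.4498·-4.7755 − -0.8537·-2.4498 = +9.6076 (running +30.1661)
  i=5: -0.8537·-0.8336 − 3.5807·-4.7755 = +17.8115 (running +47.9776)
  i=6: 3.5807·0.7365 − 4.3807·-0.8336 = +6.2888 (running +54.2664)
Area = |Σ|/2 = |54.2664|/2 = 27.1332

Area at t=0.055: 27.1332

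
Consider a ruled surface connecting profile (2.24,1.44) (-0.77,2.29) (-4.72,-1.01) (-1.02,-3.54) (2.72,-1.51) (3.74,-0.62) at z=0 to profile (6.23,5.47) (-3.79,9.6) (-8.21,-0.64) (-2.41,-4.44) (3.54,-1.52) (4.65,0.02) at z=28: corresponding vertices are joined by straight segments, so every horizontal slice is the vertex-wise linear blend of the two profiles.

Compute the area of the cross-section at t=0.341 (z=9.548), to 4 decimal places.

Cross-section at t=0.341: each vertex is (1-t)·p0[i] + t·p1[i].
  v1: (1-0.341)·(2.24,1.44) + 0.341·(6.23,5.47) = (3.6006,2.8142)
  v2: (1-0.341)·(-0.77,2.29) + 0.341·(-3.79,9.6) = (-1.7998,4.7827)
  v3: (1-0.341)·(-4.72,-1.01) + 0.341·(-8.21,-0.64) = (-5.9101,-0.8838)
  v4: (1-0.341)·(-1.02,-3.54) + 0.341·(-2.41,-4.44) = (-1.4940,-3.8469)
  v5: (1-0.341)·(2.72,-1.51) + 0.341·(3.54,-1.52) = (2.9996,-1.5134)
  v6: (1-0.341)·(3.74,-0.62) + 0.341·(4.65,0.02) = (4.0503,-0.4018)
Shoelace sum Σ(x_i·y_{i+1} − x_{i+1}·y_i):
  i=1: 3.6006·4.7827 − -1.7998·2.8142 = +22.2857 (running +22.2857)
  i=2: -1.7998·-0.8838 − -5.9101·4.7827 = +29.8570 (running +52.1427)
  i=3: -5.9101·-3.8469 − -1.4940·-0.8838 = +21.4151 (running +73.5578)
  i=4: -1.4940·-1.5134 − 2.9996·-3.8469 = +13.8003 (running +87.3580)
  i=5: 2.9996·-0.4018 − 4.0503·-1.5134 = +4.9247 (running +92.2827)
  i=6: 4.0503·2.8142 − 3.6006·-0.4018 = +12.8451 (running +105.1277)
Area = |Σ|/2 = |105.1277|/2 = 52.5639

Area at t=0.341: 52.5639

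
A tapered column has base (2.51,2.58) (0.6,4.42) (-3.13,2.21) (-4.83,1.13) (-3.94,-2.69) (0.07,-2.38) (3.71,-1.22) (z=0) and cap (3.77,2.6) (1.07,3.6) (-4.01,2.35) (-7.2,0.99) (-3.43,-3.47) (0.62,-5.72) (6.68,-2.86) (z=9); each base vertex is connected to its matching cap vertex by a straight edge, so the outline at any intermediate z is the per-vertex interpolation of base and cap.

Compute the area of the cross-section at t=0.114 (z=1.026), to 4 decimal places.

Cross-section at t=0.114: each vertex is (1-t)·p0[i] + t·p1[i].
  v1: (1-0.114)·(2.51,2.58) + 0.114·(3.77,2.6) = (2.6536,2.5823)
  v2: (1-0.114)·(0.6,4.42) + 0.114·(1.07,3.6) = (0.6536,4.3265)
  v3: (1-0.114)·(-3.13,2.21) + 0.114·(-4.01,2.35) = (-3.2303,2.2260)
  v4: (1-0.114)·(-4.83,1.13) + 0.114·(-7.2,0.99) = (-5.1002,1.1140)
  v5: (1-0.114)·(-3.94,-2.69) + 0.114·(-3.43,-3.47) = (-3.8819,-2.7789)
  v6: (1-0.114)·(0.07,-2.38) + 0.114·(0.62,-5.72) = (0.1327,-2.7608)
  v7: (1-0.114)·(3.71,-1.22) + 0.114·(6.68,-2.86) = (4.0486,-1.4070)
Shoelace sum Σ(x_i·y_{i+1} − x_{i+1}·y_i):
  i=1: 2.6536·4.3265 − 0.6536·2.5823 = +9.7933 (running +9.7933)
  i=2: 0.6536·2.2260 − -3.2303·4.3265 = +15.4309 (running +25.2242)
  i=3: -3.2303·1.1140 − -5.1002·2.2260 = +7.7541 (running +32.9783)
  i=4: -5.1002·-2.7789 − -3.8819·1.1140 = +18.4975 (running +51.4758)
  i=5: -3.8819·-2.7608 − 0.1327·-2.7789 = +11.0856 (running +62.5615)
  i=6: 0.1327·-1.4070 − 4.0486·-2.7608 = +10.9905 (running +73.5519)
  i=7: 4.0486·2.5823 − 2.6536·-1.4070 = +14.1881 (running +87.7401)
Area = |Σ|/2 = |87.7401|/2 = 43.8700

Area at t=0.114: 43.8700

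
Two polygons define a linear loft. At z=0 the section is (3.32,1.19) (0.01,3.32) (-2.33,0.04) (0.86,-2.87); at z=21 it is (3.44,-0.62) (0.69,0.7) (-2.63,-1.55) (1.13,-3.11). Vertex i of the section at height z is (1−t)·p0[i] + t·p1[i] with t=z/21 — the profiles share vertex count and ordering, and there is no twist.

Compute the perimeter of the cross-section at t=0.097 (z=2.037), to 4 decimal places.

Perimeter at t=0.097: 16.7358

Cross-section at t=0.097: each vertex is (1-t)·p0[i] + t·p1[i].
  v1: (1-0.097)·(3.32,1.19) + 0.097·(3.44,-0.62) = (3.3316,1.0144)
  v2: (1-0.097)·(0.01,3.32) + 0.097·(0.69,0.7) = (0.0760,3.0659)
  v3: (1-0.097)·(-2.33,0.04) + 0.097·(-2.63,-1.55) = (-2.3591,-0.1142)
  v4: (1-0.097)·(0.86,-2.87) + 0.097·(1.13,-3.11) = (0.8862,-2.8933)
Perimeter = Σ |v_{i+1} − v_i|:
  edge 1→2: √(-3.2557² + 2.0514²) = 3.8481 (running 3.8481)
  edge 2→3: √(-2.4351² + -3.1801²) = 4.0053 (running 7.8534)
  edge 3→4: √(3.2453² + -2.7791²) = 4.2726 (running 12.1260)
  edge 4→1: √(2.4455² + 3.9077²) = 4.6098 (running 16.7358)
Perimeter = 16.7358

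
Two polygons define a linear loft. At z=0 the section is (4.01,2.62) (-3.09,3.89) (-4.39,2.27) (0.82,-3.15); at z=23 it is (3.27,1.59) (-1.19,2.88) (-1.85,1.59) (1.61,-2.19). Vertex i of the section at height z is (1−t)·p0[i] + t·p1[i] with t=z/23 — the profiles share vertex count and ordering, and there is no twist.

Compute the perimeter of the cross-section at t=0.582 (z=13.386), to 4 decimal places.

Cross-section at t=0.582: each vertex is (1-t)·p0[i] + t·p1[i].
  v1: (1-0.582)·(4.01,2.62) + 0.582·(3.27,1.59) = (3.5793,2.0205)
  v2: (1-0.582)·(-3.09,3.89) + 0.582·(-1.19,2.88) = (-1.9842,3.3022)
  v3: (1-0.582)·(-4.39,2.27) + 0.582·(-1.85,1.59) = (-2.9117,1.8742)
  v4: (1-0.582)·(0.82,-3.15) + 0.582·(1.61,-2.19) = (1.2798,-2.5913)
Perimeter = Σ |v_{i+1} − v_i|:
  edge 1→2: √(-5.5635² + 1.2816²) = 5.7092 (running 5.7092)
  edge 2→3: √(-0.9275² + -1.4279²) = 1.7027 (running 7.4120)
  edge 3→4: √(4.1915² + -4.4655²) = 6.1245 (running 13.5365)
  edge 4→1: √(2.2995² + 4.6118²) = 5.1533 (running 18.6898)
Perimeter = 18.6898

Perimeter at t=0.582: 18.6898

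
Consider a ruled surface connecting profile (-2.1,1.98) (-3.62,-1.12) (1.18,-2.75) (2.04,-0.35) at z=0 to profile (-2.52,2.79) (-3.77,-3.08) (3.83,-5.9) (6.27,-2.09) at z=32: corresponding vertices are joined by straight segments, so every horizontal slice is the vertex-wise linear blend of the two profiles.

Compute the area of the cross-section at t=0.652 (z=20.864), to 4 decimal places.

Area at t=0.652: 33.5455

Cross-section at t=0.652: each vertex is (1-t)·p0[i] + t·p1[i].
  v1: (1-0.652)·(-2.1,1.98) + 0.652·(-2.52,2.79) = (-2.3738,2.5081)
  v2: (1-0.652)·(-3.62,-1.12) + 0.652·(-3.77,-3.08) = (-3.7178,-2.3979)
  v3: (1-0.652)·(1.18,-2.75) + 0.652·(3.83,-5.9) = (2.9078,-4.8038)
  v4: (1-0.652)·(2.04,-0.35) + 0.652·(6.27,-2.09) = (4.7980,-1.4845)
Shoelace sum Σ(x_i·y_{i+1} − x_{i+1}·y_i):
  i=1: -2.3738·-2.3979 − -3.7178·2.5081 = +15.0170 (running +15.0170)
  i=2: -3.7178·-4.8038 − 2.9078·-2.3979 = +24.8322 (running +39.8492)
  i=3: 2.9078·-1.4845 − 4.7980·-4.8038 = +18.7319 (running +58.5811)
  i=4: 4.7980·2.5081 − -2.3738·-1.4845 = +8.5099 (running +67.0910)
Area = |Σ|/2 = |67.0910|/2 = 33.5455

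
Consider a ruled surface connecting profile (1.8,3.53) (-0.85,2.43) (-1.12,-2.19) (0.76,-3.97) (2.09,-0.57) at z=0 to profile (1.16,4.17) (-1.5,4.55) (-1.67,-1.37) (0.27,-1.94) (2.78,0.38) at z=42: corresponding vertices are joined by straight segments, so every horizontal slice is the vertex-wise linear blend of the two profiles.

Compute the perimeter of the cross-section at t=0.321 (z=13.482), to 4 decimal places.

Perimeter at t=0.321: 17.6864

Cross-section at t=0.321: each vertex is (1-t)·p0[i] + t·p1[i].
  v1: (1-0.321)·(1.8,3.53) + 0.321·(1.16,4.17) = (1.5946,3.7354)
  v2: (1-0.321)·(-0.85,2.43) + 0.321·(-1.5,4.55) = (-1.0587,3.1105)
  v3: (1-0.321)·(-1.12,-2.19) + 0.321·(-1.67,-1.37) = (-1.2966,-1.9268)
  v4: (1-0.321)·(0.76,-3.97) + 0.321·(0.27,-1.94) = (0.6027,-3.3184)
  v5: (1-0.321)·(2.09,-0.57) + 0.321·(2.78,0.38) = (2.3115,-0.2651)
Perimeter = Σ |v_{i+1} − v_i|:
  edge 1→2: √(-2.6532² + -0.6249²) = 2.7258 (running 2.7258)
  edge 2→3: √(-0.2379² + -5.0373²) = 5.0429 (running 7.7687)
  edge 3→4: √(1.8993² + -1.3916²) = 2.3545 (running 10.1232)
  edge 4→5: √(1.7088² + 3.0533²) = 3.4990 (running 13.6222)
  edge 5→1: √(-0.7169² + 4.0005²) = 4.0642 (running 17.6864)
Perimeter = 17.6864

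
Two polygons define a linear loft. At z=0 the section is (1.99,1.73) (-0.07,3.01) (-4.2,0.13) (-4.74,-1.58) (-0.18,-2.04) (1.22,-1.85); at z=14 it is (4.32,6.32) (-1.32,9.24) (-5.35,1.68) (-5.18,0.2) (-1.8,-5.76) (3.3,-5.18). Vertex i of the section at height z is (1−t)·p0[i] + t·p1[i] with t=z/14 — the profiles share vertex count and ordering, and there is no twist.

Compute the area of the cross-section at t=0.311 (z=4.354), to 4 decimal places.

Cross-section at t=0.311: each vertex is (1-t)·p0[i] + t·p1[i].
  v1: (1-0.311)·(1.99,1.73) + 0.311·(4.32,6.32) = (2.7146,3.1575)
  v2: (1-0.311)·(-0.07,3.01) + 0.311·(-1.32,9.24) = (-0.4587,4.9475)
  v3: (1-0.311)·(-4.2,0.13) + 0.311·(-5.35,1.68) = (-4.5576,0.6120)
  v4: (1-0.311)·(-4.74,-1.58) + 0.311·(-5.18,0.2) = (-4.8768,-1.0264)
  v5: (1-0.311)·(-0.18,-2.04) + 0.311·(-1.8,-5.76) = (-0.6838,-3.1969)
  v6: (1-0.311)·(1.22,-1.85) + 0.311·(3.3,-5.18) = (1.8669,-2.8856)
Shoelace sum Σ(x_i·y_{i+1} − x_{i+1}·y_i):
  i=1: 2.7146·4.9475 − -0.4587·3.1575 = +14.8792 (running +14.8792)
  i=2: -0.4587·0.6120 − -4.5576·4.9475 = +22.2683 (running +37.1475)
  i=3: -4.5576·-1.0264 − -4.8768·0.6120 = +7.6629 (running +44.8105)
  i=4: -4.8768·-3.1969 − -0.6838·-1.0264 = +14.8890 (running +59.6995)
  i=5: -0.6838·-2.8856 − 1.8669·-3.1969 = +7.9415 (running +67.6410)
  i=6: 1.8669·3.1575 − 2.7146·-2.8856 = +13.7281 (running +81.3690)
Area = |Σ|/2 = |81.3690|/2 = 40.6845

Area at t=0.311: 40.6845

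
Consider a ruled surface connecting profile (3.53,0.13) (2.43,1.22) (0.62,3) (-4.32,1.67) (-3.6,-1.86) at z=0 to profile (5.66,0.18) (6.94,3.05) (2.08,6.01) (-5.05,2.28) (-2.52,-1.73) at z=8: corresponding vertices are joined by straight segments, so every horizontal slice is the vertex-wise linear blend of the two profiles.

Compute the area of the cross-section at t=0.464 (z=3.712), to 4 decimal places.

Cross-section at t=0.464: each vertex is (1-t)·p0[i] + t·p1[i].
  v1: (1-0.464)·(3.53,0.13) + 0.464·(5.66,0.18) = (4.5183,0.1532)
  v2: (1-0.464)·(2.43,1.22) + 0.464·(6.94,3.05) = (4.5226,2.0691)
  v3: (1-0.464)·(0.62,3) + 0.464·(2.08,6.01) = (1.2974,4.3966)
  v4: (1-0.464)·(-4.32,1.67) + 0.464·(-5.05,2.28) = (-4.6587,1.9530)
  v5: (1-0.464)·(-3.6,-1.86) + 0.464·(-2.52,-1.73) = (-3.0989,-1.7997)
Shoelace sum Σ(x_i·y_{i+1} − x_{i+1}·y_i):
  i=1: 4.5183·2.0691 − 4.5226·0.1532 = +8.6561 (running +8.6561)
  i=2: 4.5226·4.3966 − 1.2974·2.0691 = +17.1999 (running +25.8559)
  i=3: 1.2974·1.9530 − -4.6587·4.3966 = +23.0167 (running +48.8726)
  i=4: -4.6587·-1.7997 − -3.0989·1.9530 = +14.4364 (running +63.3090)
  i=5: -3.0989·0.1532 − 4.5183·-1.7997 = +7.6568 (running +70.9658)
Area = |Σ|/2 = |70.9658|/2 = 35.4829

Area at t=0.464: 35.4829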